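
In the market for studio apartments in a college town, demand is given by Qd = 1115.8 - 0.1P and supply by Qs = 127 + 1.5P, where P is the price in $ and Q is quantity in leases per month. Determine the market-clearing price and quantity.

Set Qd = Qs: 1115.8 - 0.1P = 127 + 1.5P, so 988.8 = 1.6P and P* = 618.
Then Q* = 1115.8 - 0.1(618) = 1054.

P* = 618, Q* = 1054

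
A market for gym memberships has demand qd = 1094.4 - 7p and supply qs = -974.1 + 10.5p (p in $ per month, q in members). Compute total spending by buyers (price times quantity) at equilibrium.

The market clears where 1094.4 - 7p = -974.1 + 10.5p. Rearranging, 17.5p = 2068.5, hence p* = 118.2.
Substitute back: q* = 1094.4 - 7(118.2) = 267.
Total spending by buyers = p* × q* = 118.2 × 267 = 31559.4.

Total spending by buyers = 31559.4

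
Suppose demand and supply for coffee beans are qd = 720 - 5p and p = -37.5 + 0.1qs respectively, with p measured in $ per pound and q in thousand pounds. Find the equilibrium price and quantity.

In direct form, qs = 375 + 10p.
At equilibrium qd = qs, so 720 - 5p = 375 + 10p; collecting terms, 345 = 15p and p* = 23.
Plugging p* into demand: q* = 720 - 5(23) = 605.

p* = 23, q* = 605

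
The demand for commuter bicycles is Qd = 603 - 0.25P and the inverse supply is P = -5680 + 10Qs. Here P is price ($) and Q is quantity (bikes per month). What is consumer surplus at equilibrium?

Solving each curve for Q: Qs = 568 + 0.1P.
Equating demand and supply, 603 - 0.25P = 568 + 0.1P gives 0.35P = 35, so P* = 100.
Substitute back: Q* = 603 - 0.25(100) = 578.
Demand choke price (Qd = 0): P = 603/0.25 = 2412. Consumer surplus = ½ × (2412 - 100) × 578 = 668168.

Consumer surplus = 668168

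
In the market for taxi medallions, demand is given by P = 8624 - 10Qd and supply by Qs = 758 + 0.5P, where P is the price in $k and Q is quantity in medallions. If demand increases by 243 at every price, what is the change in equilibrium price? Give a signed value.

ΔP = 405

Inverting to quantity form: Qd = 862.4 - 0.1P.
Set Qd = Qs: 862.4 - 0.1P = 758 + 0.5P, so 104.4 = 0.6P and P* = 174.
Then Q* = 862.4 - 0.1(174) = 845.
After the shift, demand is Qd = 1105.4 - 0.1P.
The new intersection has 347.4 = 0.6P, i.e. P = 579, Q = 1047.5.
ΔP = 579 - 174 = 405.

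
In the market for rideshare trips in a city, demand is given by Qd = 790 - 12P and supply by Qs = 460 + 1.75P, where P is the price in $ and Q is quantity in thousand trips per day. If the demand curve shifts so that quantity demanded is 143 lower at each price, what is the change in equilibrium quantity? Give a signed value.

The market clears where 790 - 12P = 460 + 1.75P. Rearranging, 13.75P = 330, hence P* = 24.
Plugging P* into demand: Q* = 790 - 12(24) = 502.
After the shift, demand is Qd = 647 - 12P.
The new intersection has 187 = 13.75P, i.e. P = 13.6, Q = 483.8.
ΔQ = 483.8 - 502 = -18.2.

ΔQ = -18.2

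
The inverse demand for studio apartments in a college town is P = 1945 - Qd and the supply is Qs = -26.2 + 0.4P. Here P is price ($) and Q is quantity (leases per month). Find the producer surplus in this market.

Producer surplus = 360461.25

Rewriting in direct form: Qd = 1945 - P.
The market clears where 1945 - P = -26.2 + 0.4P. Rearranging, 1.4P = 1971.2, hence P* = 1408.
Then Q* = 1945 - 1408 = 537.
Supply choke price (Qs = 0): P = 65.5. Producer surplus = ½ × (1408 - 65.5) × 537 = 360461.25.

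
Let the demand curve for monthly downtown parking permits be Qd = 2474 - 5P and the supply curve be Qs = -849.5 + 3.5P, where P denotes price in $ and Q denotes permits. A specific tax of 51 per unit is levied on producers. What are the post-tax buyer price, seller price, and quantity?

P_b = 412, P_s = 361, Q = 414

Producers keep P_s = P_b - 51 per unit, so supply in terms of the buyer price is Qs = -1028 + 3.5P_b.
Market clearing requires 2474 - 5P_b = -1028 + 3.5P_b; hence 3502 = 8.5P_b and P_b = 412.
So P_s = 361 and the quantity traded is Q = 2474 - 5(412) = 414.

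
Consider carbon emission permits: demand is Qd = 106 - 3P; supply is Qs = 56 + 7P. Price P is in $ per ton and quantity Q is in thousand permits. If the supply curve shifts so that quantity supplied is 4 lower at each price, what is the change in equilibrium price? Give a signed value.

At equilibrium Qd = Qs, so 106 - 3P = 56 + 7P; collecting terms, 50 = 10P and P* = 5.
From the demand curve, Q* = 106 - 3(5) = 91.
After the shift, supply is Qs = 52 + 7P.
Re-solving, 10P = 54 gives P = 5.4 and Q = 89.8.
ΔP = 5.4 - 5 = 0.4.

ΔP = 0.4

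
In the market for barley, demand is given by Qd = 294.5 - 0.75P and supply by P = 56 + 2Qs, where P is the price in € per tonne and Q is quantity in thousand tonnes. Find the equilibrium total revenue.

Total revenue = 26058

Rewriting in direct form: Qs = -28 + 0.5P.
The market clears where 294.5 - 0.75P = -28 + 0.5P. Rearranging, 1.25P = 322.5, hence P* = 258.
Then Q* = 294.5 - 0.75(258) = 101.
Total revenue = P* × Q* = 258 × 101 = 26058.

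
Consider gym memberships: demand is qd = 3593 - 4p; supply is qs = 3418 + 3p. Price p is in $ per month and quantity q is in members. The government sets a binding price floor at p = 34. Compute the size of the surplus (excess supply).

With p fixed at 34, quantity demanded is 3457 and quantity supplied is 3520.
Surplus = qs - qd = 3520 - 3457 = 63.

Surplus = 63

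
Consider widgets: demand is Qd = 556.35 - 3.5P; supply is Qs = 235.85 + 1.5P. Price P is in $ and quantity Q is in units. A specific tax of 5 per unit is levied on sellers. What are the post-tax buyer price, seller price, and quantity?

Sellers keep P_s = P_b - 5 per unit, so supply in terms of the buyer price is Qs = 228.35 + 1.5P_b.
Set Qd = Qs: 556.35 - 3.5P_b = 228.35 + 1.5P_b, so 328 = 5P_b and P_b = 65.6.
So P_s = 60.6 and the quantity traded is Q = 556.35 - 3.5(65.6) = 326.75.

P_b = 65.6, P_s = 60.6, Q = 326.75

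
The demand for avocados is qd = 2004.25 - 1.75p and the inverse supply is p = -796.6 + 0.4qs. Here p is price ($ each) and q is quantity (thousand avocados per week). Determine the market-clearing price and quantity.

p* = 3, q* = 1999

Solving each curve for q: qs = 1991.5 + 2.5p.
The market clears where 2004.25 - 1.75p = 1991.5 + 2.5p. Rearranging, 4.25p = 12.75, hence p* = 3.
Plugging p* into demand: q* = 2004.25 - 1.75(3) = 1999.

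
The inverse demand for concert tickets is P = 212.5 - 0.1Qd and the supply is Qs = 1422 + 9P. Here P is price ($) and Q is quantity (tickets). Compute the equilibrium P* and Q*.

P* = 37, Q* = 1755

In direct form, Qd = 2125 - 10P.
The market clears where 2125 - 10P = 1422 + 9P. Rearranging, 19P = 703, hence P* = 37.
Substitute back: Q* = 2125 - 10(37) = 1755.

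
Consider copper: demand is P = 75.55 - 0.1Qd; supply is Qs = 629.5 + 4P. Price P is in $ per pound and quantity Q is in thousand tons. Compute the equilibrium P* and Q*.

P* = 9, Q* = 665.5

Rewriting in direct form: Qd = 755.5 - 10P.
Set Qd = Qs: 755.5 - 10P = 629.5 + 4P, so 126 = 14P and P* = 9.
Then Q* = 755.5 - 10(9) = 665.5.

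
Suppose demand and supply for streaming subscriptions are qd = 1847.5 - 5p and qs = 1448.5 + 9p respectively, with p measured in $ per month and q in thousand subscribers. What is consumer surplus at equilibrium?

Consumer surplus = 290702.5

The market clears where 1847.5 - 5p = 1448.5 + 9p. Rearranging, 14p = 399, hence p* = 28.5.
From the demand curve, q* = 1847.5 - 5(28.5) = 1705.
Demand choke price (qd = 0): p = 1847.5/5 = 369.5. Consumer surplus = ½ × (369.5 - 28.5) × 1705 = 290702.5.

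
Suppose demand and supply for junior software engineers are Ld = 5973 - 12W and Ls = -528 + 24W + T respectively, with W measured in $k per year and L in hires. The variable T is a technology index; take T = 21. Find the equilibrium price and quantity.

With T = 21, supply is Ls = -507 + 24W.
Equating demand and supply, 5973 - 12W = -507 + 24W gives 36W = 6480, so W* = 180.
From the demand curve, L* = 5973 - 12(180) = 3813.

W* = 180, L* = 3813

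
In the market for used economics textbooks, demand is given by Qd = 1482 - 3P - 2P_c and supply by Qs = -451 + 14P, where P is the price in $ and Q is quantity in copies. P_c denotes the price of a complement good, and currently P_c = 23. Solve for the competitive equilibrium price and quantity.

P* = 111, Q* = 1103

With P_c = 23, demand is Qd = 1436 - 3P.
The market clears where 1436 - 3P = -451 + 14P. Rearranging, 17P = 1887, hence P* = 111.
Then Q* = 1436 - 3(111) = 1103.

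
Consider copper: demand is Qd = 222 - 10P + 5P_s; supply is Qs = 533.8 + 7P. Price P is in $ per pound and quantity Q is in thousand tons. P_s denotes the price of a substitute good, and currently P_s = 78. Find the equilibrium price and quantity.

With P_s = 78, demand is Qd = 612 - 10P.
Equating demand and supply, 612 - 10P = 533.8 + 7P gives 17P = 78.2, so P* = 4.6.
Plugging P* into demand: Q* = 612 - 10(4.6) = 566.

P* = 4.6, Q* = 566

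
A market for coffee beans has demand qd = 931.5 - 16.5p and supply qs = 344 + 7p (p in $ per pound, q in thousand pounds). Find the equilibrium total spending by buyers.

Total spending by buyers = 12975

At equilibrium qd = qs, so 931.5 - 16.5p = 344 + 7p; collecting terms, 587.5 = 23.5p and p* = 25.
Substitute back: q* = 931.5 - 16.5(25) = 519.
Total spending by buyers = p* × q* = 25 × 519 = 12975.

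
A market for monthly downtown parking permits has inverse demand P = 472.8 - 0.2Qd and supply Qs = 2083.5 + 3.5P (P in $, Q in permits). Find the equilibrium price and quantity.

P* = 33, Q* = 2199

Rewriting in direct form: Qd = 2364 - 5P.
At equilibrium Qd = Qs, so 2364 - 5P = 2083.5 + 3.5P; collecting terms, 280.5 = 8.5P and P* = 33.
Then Q* = 2364 - 5(33) = 2199.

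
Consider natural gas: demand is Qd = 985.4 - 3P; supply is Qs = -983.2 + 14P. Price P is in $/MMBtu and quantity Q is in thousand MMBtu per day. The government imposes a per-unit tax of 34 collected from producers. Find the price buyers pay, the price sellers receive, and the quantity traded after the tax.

P_b = 143.8, P_s = 109.8, Q = 554

The tax drives a wedge P_b - P_s = 34. Substituting P_s = P_b - 34 into supply: Qs = -1459.2 + 14P_b.
Set Qd = Qs: 985.4 - 3P_b = -1459.2 + 14P_b, so 2444.6 = 17P_b and P_b = 143.8.
Then P_s = 143.8 - 34 = 109.8 and Q = 985.4 - 3(143.8) = 554.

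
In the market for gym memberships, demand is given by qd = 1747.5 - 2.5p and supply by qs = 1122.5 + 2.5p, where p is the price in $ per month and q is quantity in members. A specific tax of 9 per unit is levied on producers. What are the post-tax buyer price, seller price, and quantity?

With a tax of 9 on producers, they supply based on the net price p_s = p_b - 9, so qs = 1100 + 2.5p_b.
Market clearing requires 1747.5 - 2.5p_b = 1100 + 2.5p_b; hence 647.5 = 5p_b and p_b = 129.5.
So p_s = 120.5 and the quantity traded is q = 1747.5 - 2.5(129.5) = 1423.75.

p_b = 129.5, p_s = 120.5, q = 1423.75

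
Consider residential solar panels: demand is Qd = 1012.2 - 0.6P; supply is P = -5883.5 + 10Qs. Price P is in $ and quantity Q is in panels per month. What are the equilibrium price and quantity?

P* = 605.5, Q* = 648.9

In direct form, Qs = 588.35 + 0.1P.
Equating demand and supply, 1012.2 - 0.6P = 588.35 + 0.1P gives 0.7P = 423.85, so P* = 605.5.
Plugging P* into demand: Q* = 1012.2 - 0.6(605.5) = 648.9.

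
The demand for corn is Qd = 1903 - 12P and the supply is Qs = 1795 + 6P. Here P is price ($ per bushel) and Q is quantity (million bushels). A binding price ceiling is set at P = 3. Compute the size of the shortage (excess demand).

With P fixed at 3, quantity demanded is 1867 and quantity supplied is 1813.
Shortage = Qd - Qs = 1867 - 1813 = 54.

Shortage = 54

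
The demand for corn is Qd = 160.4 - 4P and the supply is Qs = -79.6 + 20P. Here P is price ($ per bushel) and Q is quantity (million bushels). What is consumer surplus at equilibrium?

Equating demand and supply, 160.4 - 4P = -79.6 + 20P gives 24P = 240, so P* = 10.
Plugging P* into demand: Q* = 160.4 - 4(10) = 120.4.
Demand choke price (Qd = 0): P = 160.4/4 = 40.1. Consumer surplus = ½ × (40.1 - 10) × 120.4 = 1812.02.

Consumer surplus = 1812.02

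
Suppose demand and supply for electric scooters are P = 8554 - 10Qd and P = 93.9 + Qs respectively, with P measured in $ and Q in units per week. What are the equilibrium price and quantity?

In direct form, Qd = 855.4 - 0.1P and Qs = -93.9 + P.
The market clears where 855.4 - 0.1P = -93.9 + P. Rearranging, 1.1P = 949.3, hence P* = 863.
Substitute back: Q* = 855.4 - 0.1(863) = 769.1.

P* = 863, Q* = 769.1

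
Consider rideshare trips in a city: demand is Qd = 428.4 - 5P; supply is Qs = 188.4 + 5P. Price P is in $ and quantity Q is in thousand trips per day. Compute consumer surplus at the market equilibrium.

Equating demand and supply, 428.4 - 5P = 188.4 + 5P gives 10P = 240, so P* = 24.
Plugging P* into demand: Q* = 428.4 - 5(24) = 308.4.
Demand choke price (Qd = 0): P = 428.4/5 = 85.68. Consumer surplus = ½ × (85.68 - 24) × 308.4 = 9511.056.

Consumer surplus = 9511.056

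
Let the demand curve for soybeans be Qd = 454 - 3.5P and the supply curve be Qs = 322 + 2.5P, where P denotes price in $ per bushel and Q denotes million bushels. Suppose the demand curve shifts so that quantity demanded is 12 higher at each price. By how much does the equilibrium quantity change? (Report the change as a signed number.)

ΔQ = 5

Equating demand and supply, 454 - 3.5P = 322 + 2.5P gives 6P = 132, so P* = 22.
Plugging P* into demand: Q* = 454 - 3.5(22) = 377.
After the shift, demand is Qd = 466 - 3.5P.
Re-solving, 6P = 144 gives P = 24 and Q = 382.
ΔQ = 382 - 377 = 5.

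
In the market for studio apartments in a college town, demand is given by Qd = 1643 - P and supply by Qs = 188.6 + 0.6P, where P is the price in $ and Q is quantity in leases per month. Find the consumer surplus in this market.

Consumer surplus = 269378

Set Qd = Qs: 1643 - P = 188.6 + 0.6P, so 1454.4 = 1.6P and P* = 909.
From the demand curve, Q* = 1643 - 909 = 734.
Demand choke price (Qd = 0): P = 1643. Consumer surplus = ½ × (1643 - 909) × 734 = 269378.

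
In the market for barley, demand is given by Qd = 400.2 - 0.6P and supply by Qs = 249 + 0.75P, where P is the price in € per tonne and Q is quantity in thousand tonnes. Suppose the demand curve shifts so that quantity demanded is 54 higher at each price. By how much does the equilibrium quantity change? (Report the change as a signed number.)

ΔQ = 30

Set Qd = Qs: 400.2 - 0.6P = 249 + 0.75P, so 151.2 = 1.35P and P* = 112.
Substitute back: Q* = 400.2 - 0.6(112) = 333.
After the shift, demand is Qd = 454.2 - 0.6P.
Re-solving, 1.35P = 205.2 gives P = 152 and Q = 363.
ΔQ = 363 - 333 = 30.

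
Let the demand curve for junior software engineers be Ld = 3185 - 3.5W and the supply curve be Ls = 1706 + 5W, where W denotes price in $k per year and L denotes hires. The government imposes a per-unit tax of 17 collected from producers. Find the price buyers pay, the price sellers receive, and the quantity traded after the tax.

With a tax of 17 on producers, they supply based on the net price W_s = W_b - 17, so Ls = 1621 + 5W_b.
Market clearing requires 3185 - 3.5W_b = 1621 + 5W_b; hence 1564 = 8.5W_b and W_b = 184.
Then W_s = 184 - 17 = 167 and L = 3185 - 3.5(184) = 2541.

W_b = 184, W_s = 167, L = 2541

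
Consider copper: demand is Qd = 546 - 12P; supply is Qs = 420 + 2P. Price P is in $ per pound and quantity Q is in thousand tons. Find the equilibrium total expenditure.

Total expenditure = 3942

At equilibrium Qd = Qs, so 546 - 12P = 420 + 2P; collecting terms, 126 = 14P and P* = 9.
Substitute back: Q* = 546 - 12(9) = 438.
Total expenditure = P* × Q* = 9 × 438 = 3942.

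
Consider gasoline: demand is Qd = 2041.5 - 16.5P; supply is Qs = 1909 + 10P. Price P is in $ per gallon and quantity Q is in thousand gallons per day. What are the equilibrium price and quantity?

Equating demand and supply, 2041.5 - 16.5P = 1909 + 10P gives 26.5P = 132.5, so P* = 5.
Plugging P* into demand: Q* = 2041.5 - 16.5(5) = 1959.

P* = 5, Q* = 1959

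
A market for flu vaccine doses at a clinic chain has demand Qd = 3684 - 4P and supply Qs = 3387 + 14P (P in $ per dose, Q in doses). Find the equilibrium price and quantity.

The market clears where 3684 - 4P = 3387 + 14P. Rearranging, 18P = 297, hence P* = 16.5.
From the demand curve, Q* = 3684 - 4(16.5) = 3618.

P* = 16.5, Q* = 3618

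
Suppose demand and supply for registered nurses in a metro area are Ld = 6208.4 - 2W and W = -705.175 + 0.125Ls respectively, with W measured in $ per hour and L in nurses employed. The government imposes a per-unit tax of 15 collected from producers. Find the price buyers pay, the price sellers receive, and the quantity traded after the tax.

Solving each curve for L: Ls = 5641.4 + 8W.
With a tax of 15 on producers, they supply based on the net price W_s = W_b - 15, so Ls = 5521.4 + 8W_b.
Market clearing requires 6208.4 - 2W_b = 5521.4 + 8W_b; hence 687 = 10W_b and W_b = 68.7.
Then W_s = 68.7 - 15 = 53.7 and L = 6208.4 - 2(68.7) = 6071.

W_b = 68.7, W_s = 53.7, L = 6071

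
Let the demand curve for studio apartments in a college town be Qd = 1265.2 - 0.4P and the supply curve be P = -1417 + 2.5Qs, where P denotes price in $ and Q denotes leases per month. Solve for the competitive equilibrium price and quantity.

P* = 873, Q* = 916

Solving each curve for Q: Qs = 566.8 + 0.4P.
Equating demand and supply, 1265.2 - 0.4P = 566.8 + 0.4P gives 0.8P = 698.4, so P* = 873.
Substitute back: Q* = 1265.2 - 0.4(873) = 916.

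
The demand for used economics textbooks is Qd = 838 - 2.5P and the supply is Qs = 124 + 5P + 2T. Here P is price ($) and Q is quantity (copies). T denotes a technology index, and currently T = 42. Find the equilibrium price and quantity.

With T = 42, supply is Qs = 208 + 5P.
The market clears where 838 - 2.5P = 208 + 5P. Rearranging, 7.5P = 630, hence P* = 84.
Plugging P* into demand: Q* = 838 - 2.5(84) = 628.

P* = 84, Q* = 628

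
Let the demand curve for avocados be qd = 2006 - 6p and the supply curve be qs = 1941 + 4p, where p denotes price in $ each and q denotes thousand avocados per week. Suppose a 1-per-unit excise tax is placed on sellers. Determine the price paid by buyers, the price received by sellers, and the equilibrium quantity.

The tax drives a wedge p_b - p_s = 1. Substituting p_s = p_b - 1 into supply: qs = 1937 + 4p_b.
Set qd = qs: 2006 - 6p_b = 1937 + 4p_b, so 69 = 10p_b and p_b = 6.9.
Then p_s = 6.9 - 1 = 5.9 and q = 2006 - 6(6.9) = 1964.6.

p_b = 6.9, p_s = 5.9, q = 1964.6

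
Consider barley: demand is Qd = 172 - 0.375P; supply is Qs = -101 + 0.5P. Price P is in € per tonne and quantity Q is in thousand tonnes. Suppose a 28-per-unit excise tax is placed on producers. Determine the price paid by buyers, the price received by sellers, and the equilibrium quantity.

P_b = 328, P_s = 300, Q = 49

With a tax of 28 on producers, they supply based on the net price P_s = P_b - 28, so Qs = -115 + 0.5P_b.
Market clearing requires 172 - 0.375P_b = -115 + 0.5P_b; hence 287 = 0.875P_b and P_b = 328.
Then P_s = 328 - 28 = 300 and Q = 172 - 0.375(328) = 49.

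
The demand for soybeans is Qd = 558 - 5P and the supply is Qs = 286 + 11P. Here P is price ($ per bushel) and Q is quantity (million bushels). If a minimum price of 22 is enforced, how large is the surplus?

Surplus = 80

Evaluating both curves at the floor price 22 gives Qd = 448, Qs = 528.
Surplus = Qs - Qd = 528 - 448 = 80.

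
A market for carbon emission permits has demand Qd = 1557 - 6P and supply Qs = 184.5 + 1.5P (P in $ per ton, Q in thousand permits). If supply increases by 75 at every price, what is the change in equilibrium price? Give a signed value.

Equating demand and supply, 1557 - 6P = 184.5 + 1.5P gives 7.5P = 1372.5, so P* = 183.
Plugging P* into demand: Q* = 1557 - 6(183) = 459.
After the shift, supply is Qs = 259.5 + 1.5P.
Re-solving, 7.5P = 1297.5 gives P = 173 and Q = 519.
ΔP = 173 - 183 = -10.

ΔP = -10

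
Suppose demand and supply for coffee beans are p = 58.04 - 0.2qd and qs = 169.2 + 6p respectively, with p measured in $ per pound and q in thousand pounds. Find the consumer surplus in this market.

Consumer surplus = 5531.904

Solving each curve for q: qd = 290.2 - 5p.
Equating demand and supply, 290.2 - 5p = 169.2 + 6p gives 11p = 121, so p* = 11.
From the demand curve, q* = 290.2 - 5(11) = 235.2.
Demand choke price (qd = 0): p = 290.2/5 = 58.04. Consumer surplus = ½ × (58.04 - 11) × 235.2 = 5531.904.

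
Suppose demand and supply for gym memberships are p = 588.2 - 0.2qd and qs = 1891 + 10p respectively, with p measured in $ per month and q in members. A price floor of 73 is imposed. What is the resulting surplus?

Surplus = 45

In direct form, qd = 2941 - 5p.
With p fixed at 73, quantity demanded is 2576 and quantity supplied is 2621.
Surplus = qs - qd = 2621 - 2576 = 45.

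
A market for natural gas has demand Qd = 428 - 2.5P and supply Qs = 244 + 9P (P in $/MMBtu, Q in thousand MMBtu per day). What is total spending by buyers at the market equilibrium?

The market clears where 428 - 2.5P = 244 + 9P. Rearranging, 11.5P = 184, hence P* = 16.
Substitute back: Q* = 428 - 2.5(16) = 388.
Total spending by buyers = P* × Q* = 16 × 388 = 6208.

Total spending by buyers = 6208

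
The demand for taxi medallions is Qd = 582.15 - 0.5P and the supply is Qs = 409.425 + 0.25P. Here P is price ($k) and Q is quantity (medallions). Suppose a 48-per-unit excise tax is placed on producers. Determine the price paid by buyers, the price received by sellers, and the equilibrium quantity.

P_b = 246.3, P_s = 198.3, Q = 459

Producers keep P_s = P_b - 48 per unit, so supply in terms of the buyer price is Qs = 397.425 + 0.25P_b.
Market clearing requires 582.15 - 0.5P_b = 397.425 + 0.25P_b; hence 184.725 = 0.75P_b and P_b = 246.3.
So P_s = 198.3 and the quantity traded is Q = 582.15 - 0.5(246.3) = 459.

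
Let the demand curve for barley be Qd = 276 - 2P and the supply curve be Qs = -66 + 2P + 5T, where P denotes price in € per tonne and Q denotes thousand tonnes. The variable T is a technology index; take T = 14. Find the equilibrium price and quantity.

With T = 14, supply is Qs = 4 + 2P.
Equating demand and supply, 276 - 2P = 4 + 2P gives 4P = 272, so P* = 68.
Plugging P* into demand: Q* = 276 - 2(68) = 140.

P* = 68, Q* = 140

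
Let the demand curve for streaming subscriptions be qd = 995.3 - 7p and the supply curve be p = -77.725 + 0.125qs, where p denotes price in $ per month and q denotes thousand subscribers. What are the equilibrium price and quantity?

Inverting to quantity form: qs = 621.8 + 8p.
The market clears where 995.3 - 7p = 621.8 + 8p. Rearranging, 15p = 373.5, hence p* = 24.9.
Substitute back: q* = 995.3 - 7(24.9) = 821.

p* = 24.9, q* = 821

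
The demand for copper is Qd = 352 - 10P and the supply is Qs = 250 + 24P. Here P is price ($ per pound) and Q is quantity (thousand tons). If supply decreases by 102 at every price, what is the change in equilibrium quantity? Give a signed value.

ΔQ = -30

The market clears where 352 - 10P = 250 + 24P. Rearranging, 34P = 102, hence P* = 3.
Substitute back: Q* = 352 - 10(3) = 322.
After the shift, supply is Qs = 148 + 24P.
The new intersection has 204 = 34P, i.e. P = 6, Q = 292.
ΔQ = 292 - 322 = -30.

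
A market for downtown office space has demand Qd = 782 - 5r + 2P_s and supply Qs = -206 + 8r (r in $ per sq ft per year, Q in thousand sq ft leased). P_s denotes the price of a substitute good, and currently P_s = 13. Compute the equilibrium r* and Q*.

With P_s = 13, demand is Qd = 808 - 5r.
At equilibrium Qd = Qs, so 808 - 5r = -206 + 8r; collecting terms, 1014 = 13r and r* = 78.
Substitute back: Q* = 808 - 5(78) = 418.

r* = 78, Q* = 418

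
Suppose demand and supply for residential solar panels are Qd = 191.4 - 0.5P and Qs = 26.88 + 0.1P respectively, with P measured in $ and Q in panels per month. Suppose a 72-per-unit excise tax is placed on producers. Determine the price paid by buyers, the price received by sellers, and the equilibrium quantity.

With a tax of 72 on producers, they supply based on the net price P_s = P_b - 72, so Qs = 19.68 + 0.1P_b.
Market clearing requires 191.4 - 0.5P_b = 19.68 + 0.1P_b; hence 171.72 = 0.6P_b and P_b = 286.2.
So P_s = 214.2 and the quantity traded is Q = 191.4 - 0.5(286.2) = 48.3.

P_b = 286.2, P_s = 214.2, Q = 48.3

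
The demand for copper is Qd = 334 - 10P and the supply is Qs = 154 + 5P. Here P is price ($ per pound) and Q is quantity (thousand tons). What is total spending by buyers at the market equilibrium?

Total spending by buyers = 2568

The market clears where 334 - 10P = 154 + 5P. Rearranging, 15P = 180, hence P* = 12.
From the demand curve, Q* = 334 - 10(12) = 214.
Total spending by buyers = P* × Q* = 12 × 214 = 2568.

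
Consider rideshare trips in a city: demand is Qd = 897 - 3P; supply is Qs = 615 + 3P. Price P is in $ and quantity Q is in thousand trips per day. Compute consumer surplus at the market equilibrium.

Equating demand and supply, 897 - 3P = 615 + 3P gives 6P = 282, so P* = 47.
Then Q* = 897 - 3(47) = 756.
Demand choke price (Qd = 0): P = 897/3 = 299. Consumer surplus = ½ × (299 - 47) × 756 = 95256.

Consumer surplus = 95256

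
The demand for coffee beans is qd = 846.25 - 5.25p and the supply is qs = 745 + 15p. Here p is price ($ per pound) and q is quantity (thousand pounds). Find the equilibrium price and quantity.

p* = 5, q* = 820

The market clears where 846.25 - 5.25p = 745 + 15p. Rearranging, 20.25p = 101.25, hence p* = 5.
Plugging p* into demand: q* = 846.25 - 5.25(5) = 820.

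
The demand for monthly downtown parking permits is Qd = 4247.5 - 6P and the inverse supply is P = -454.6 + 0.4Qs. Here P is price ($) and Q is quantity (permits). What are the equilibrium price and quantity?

P* = 366, Q* = 2051.5

In direct form, Qs = 1136.5 + 2.5P.
Set Qd = Qs: 4247.5 - 6P = 1136.5 + 2.5P, so 3111 = 8.5P and P* = 366.
Substitute back: Q* = 4247.5 - 6(366) = 2051.5.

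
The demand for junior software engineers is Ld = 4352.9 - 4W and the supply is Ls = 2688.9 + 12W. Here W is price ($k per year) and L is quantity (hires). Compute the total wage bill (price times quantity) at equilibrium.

The total wage bill = 409437.6

The market clears where 4352.9 - 4W = 2688.9 + 12W. Rearranging, 16W = 1664, hence W* = 104.
Plugging W* into demand: L* = 4352.9 - 4(104) = 3936.9.
The total wage bill = W* × L* = 104 × 3936.9 = 409437.6.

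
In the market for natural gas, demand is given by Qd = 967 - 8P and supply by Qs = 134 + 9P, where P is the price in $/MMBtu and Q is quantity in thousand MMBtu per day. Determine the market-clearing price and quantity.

P* = 49, Q* = 575

At equilibrium Qd = Qs, so 967 - 8P = 134 + 9P; collecting terms, 833 = 17P and P* = 49.
Then Q* = 967 - 8(49) = 575.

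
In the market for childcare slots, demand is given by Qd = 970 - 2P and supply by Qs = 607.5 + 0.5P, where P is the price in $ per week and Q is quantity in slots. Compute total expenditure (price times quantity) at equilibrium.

Set Qd = Qs: 970 - 2P = 607.5 + 0.5P, so 362.5 = 2.5P and P* = 145.
Then Q* = 970 - 2(145) = 680.
Total expenditure = P* × Q* = 145 × 680 = 98600.

Total expenditure = 98600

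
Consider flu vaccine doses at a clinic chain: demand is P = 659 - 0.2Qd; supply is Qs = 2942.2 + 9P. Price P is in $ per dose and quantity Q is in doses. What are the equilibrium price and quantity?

Inverting to quantity form: Qd = 3295 - 5P.
At equilibrium Qd = Qs, so 3295 - 5P = 2942.2 + 9P; collecting terms, 352.8 = 14P and P* = 25.2.
Plugging P* into demand: Q* = 3295 - 5(25.2) = 3169.

P* = 25.2, Q* = 3169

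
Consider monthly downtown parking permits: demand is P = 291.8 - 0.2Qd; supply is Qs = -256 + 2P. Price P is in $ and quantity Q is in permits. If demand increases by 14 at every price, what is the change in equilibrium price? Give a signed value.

Solving each curve for Q: Qd = 1459 - 5P.
The market clears where 1459 - 5P = -256 + 2P. Rearranging, 7P = 1715, hence P* = 245.
Substitute back: Q* = 1459 - 5(245) = 234.
After the shift, demand is Qd = 1473 - 5P.
New equilibrium: 1729 = 7P, so P = 247 and Q = 238.
ΔP = 247 - 245 = 2.

ΔP = 2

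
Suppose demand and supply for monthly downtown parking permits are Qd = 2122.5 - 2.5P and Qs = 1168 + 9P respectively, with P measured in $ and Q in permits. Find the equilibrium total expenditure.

The market clears where 2122.5 - 2.5P = 1168 + 9P. Rearranging, 11.5P = 954.5, hence P* = 83.
From the demand curve, Q* = 2122.5 - 2.5(83) = 1915.
Total expenditure = P* × Q* = 83 × 1915 = 158945.

Total expenditure = 158945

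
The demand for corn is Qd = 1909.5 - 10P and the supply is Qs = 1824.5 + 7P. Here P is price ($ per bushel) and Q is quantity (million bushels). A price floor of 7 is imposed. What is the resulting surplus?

At P = 7: Qd = 1839.5 and Qs = 1873.5.
Surplus = Qs - Qd = 1873.5 - 1839.5 = 34.

Surplus = 34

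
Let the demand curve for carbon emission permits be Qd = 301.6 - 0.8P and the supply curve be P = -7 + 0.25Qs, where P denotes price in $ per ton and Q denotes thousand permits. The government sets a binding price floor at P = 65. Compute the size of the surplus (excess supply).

Surplus = 38.4

Rewriting in direct form: Qs = 28 + 4P.
With P fixed at 65, quantity demanded is 249.6 and quantity supplied is 288.
Surplus = Qs - Qd = 288 - 249.6 = 38.4.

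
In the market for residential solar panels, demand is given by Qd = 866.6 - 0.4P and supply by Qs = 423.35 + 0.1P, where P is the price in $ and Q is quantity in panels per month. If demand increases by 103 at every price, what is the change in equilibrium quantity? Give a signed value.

ΔQ = 20.6

Equating demand and supply, 866.6 - 0.4P = 423.35 + 0.1P gives 0.5P = 443.25, so P* = 886.5.
Substitute back: Q* = 866.6 - 0.4(886.5) = 512.
After the shift, demand is Qd = 969.6 - 0.4P.
New equilibrium: 546.25 = 0.5P, so P = 1092.5 and Q = 532.6.
ΔQ = 532.6 - 512 = 20.6.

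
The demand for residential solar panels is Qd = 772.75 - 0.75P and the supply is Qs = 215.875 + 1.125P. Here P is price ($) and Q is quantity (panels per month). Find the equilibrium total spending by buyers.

Set Qd = Qs: 772.75 - 0.75P = 215.875 + 1.125P, so 556.875 = 1.875P and P* = 297.
Then Q* = 772.75 - 0.75(297) = 550.
Total spending by buyers = P* × Q* = 297 × 550 = 163350.

Total spending by buyers = 163350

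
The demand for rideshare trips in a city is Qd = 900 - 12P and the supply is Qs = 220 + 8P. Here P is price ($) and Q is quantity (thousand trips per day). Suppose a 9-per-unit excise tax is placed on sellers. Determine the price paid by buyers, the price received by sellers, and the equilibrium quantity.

With a tax of 9 on sellers, they supply based on the net price P_s = P_b - 9, so Qs = 148 + 8P_b.
Set Qd = Qs: 900 - 12P_b = 148 + 8P_b, so 752 = 20P_b and P_b = 37.6.
Then P_s = 37.6 - 9 = 28.6 and Q = 900 - 12(37.6) = 448.8.

P_b = 37.6, P_s = 28.6, Q = 448.8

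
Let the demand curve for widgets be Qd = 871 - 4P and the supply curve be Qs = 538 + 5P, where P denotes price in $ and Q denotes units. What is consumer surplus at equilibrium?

Set Qd = Qs: 871 - 4P = 538 + 5P, so 333 = 9P and P* = 37.
From the demand curve, Q* = 871 - 4(37) = 723.
Demand choke price (Qd = 0): P = 871/4 = 217.75. Consumer surplus = ½ × (217.75 - 37) × 723 = 65341.125.

Consumer surplus = 65341.125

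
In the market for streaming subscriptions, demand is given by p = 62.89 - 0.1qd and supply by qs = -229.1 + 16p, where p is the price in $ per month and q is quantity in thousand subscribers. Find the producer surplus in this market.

Producer surplus = 2791.9128125

Inverting to quantity form: qd = 628.9 - 10p.
The market clears where 628.9 - 10p = -229.1 + 16p. Rearranging, 26p = 858, hence p* = 33.
Then q* = 628.9 - 10(33) = 298.9.
Supply choke price (qs = 0): p = 14.31875. Producer surplus = ½ × (33 - 14.31875) × 298.9 = 2791.9128125.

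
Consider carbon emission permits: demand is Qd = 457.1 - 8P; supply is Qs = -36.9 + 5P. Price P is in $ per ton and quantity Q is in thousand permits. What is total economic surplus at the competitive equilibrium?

Total surplus = 3808.936625

The market clears where 457.1 - 8P = -36.9 + 5P. Rearranging, 13P = 494, hence P* = 38.
From the demand curve, Q* = 457.1 - 8(38) = 153.1.
Demand choke price = 57.1375; supply choke price = 7.38. CS = ½(57.1375 - 38)(153.1) = 1464.975625; PS = ½(38 - 7.38)(153.1) = 2343.961. Total surplus = 3808.936625.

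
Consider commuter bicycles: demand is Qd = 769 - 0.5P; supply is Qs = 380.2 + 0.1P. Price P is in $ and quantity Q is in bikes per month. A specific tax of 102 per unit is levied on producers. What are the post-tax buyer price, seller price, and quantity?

The tax drives a wedge P_b - P_s = 102. Substituting P_s = P_b - 102 into supply: Qs = 370 + 0.1P_b.
Equate demand and the shifted supply: 769 - 0.5P_b = 370 + 0.1P_b, giving 0.6P_b = 399, so P_b = 665.
Then P_s = 665 - 102 = 563 and Q = 769 - 0.5(665) = 436.5.

P_b = 665, P_s = 563, Q = 436.5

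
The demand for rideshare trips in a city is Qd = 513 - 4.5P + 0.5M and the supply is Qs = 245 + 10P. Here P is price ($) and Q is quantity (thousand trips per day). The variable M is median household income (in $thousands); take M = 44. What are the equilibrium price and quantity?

With M = 44, demand is Qd = 535 - 4.5P.
Set Qd = Qs: 535 - 4.5P = 245 + 10P, so 290 = 14.5P and P* = 20.
Then Q* = 535 - 4.5(20) = 445.

P* = 20, Q* = 445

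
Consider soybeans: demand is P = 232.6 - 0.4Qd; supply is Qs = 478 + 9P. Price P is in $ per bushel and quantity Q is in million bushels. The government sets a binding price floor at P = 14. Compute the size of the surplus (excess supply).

Surplus = 57.5

Solving each curve for Q: Qd = 581.5 - 2.5P.
With P fixed at 14, quantity demanded is 546.5 and quantity supplied is 604.
Surplus = Qs - Qd = 604 - 546.5 = 57.5.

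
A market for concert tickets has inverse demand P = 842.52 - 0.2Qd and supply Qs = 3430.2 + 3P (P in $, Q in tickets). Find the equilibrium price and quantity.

P* = 97.8, Q* = 3723.6

Rewriting in direct form: Qd = 4212.6 - 5P.
The market clears where 4212.6 - 5P = 3430.2 + 3P. Rearranging, 8P = 782.4, hence P* = 97.8.
Substitute back: Q* = 4212.6 - 5(97.8) = 3723.6.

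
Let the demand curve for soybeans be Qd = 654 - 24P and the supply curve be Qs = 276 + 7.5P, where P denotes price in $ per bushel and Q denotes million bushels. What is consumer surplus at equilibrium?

Set Qd = Qs: 654 - 24P = 276 + 7.5P, so 378 = 31.5P and P* = 12.
Substitute back: Q* = 654 - 24(12) = 366.
Demand choke price (Qd = 0): P = 654/24 = 27.25. Consumer surplus = ½ × (27.25 - 12) × 366 = 2790.75.

Consumer surplus = 2790.75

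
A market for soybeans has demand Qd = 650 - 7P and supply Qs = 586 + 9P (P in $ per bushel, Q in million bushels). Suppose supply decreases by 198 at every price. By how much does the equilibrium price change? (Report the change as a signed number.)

The market clears where 650 - 7P = 586 + 9P. Rearranging, 16P = 64, hence P* = 4.
From the demand curve, Q* = 650 - 7(4) = 622.
After the shift, supply is Qs = 388 + 9P.
Re-solving, 16P = 262 gives P = 16.375 and Q = 535.375.
ΔP = 16.375 - 4 = 12.375.

ΔP = 12.375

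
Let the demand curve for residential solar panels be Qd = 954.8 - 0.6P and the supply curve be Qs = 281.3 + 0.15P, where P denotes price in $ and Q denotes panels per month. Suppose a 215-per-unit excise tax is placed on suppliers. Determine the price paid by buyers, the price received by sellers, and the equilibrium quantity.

P_b = 941, P_s = 726, Q = 390.2

Suppliers keep P_s = P_b - 215 per unit, so supply in terms of the buyer price is Qs = 249.05 + 0.15P_b.
Set Qd = Qs: 954.8 - 0.6P_b = 249.05 + 0.15P_b, so 705.75 = 0.75P_b and P_b = 941.
So P_s = 726 and the quantity traded is Q = 954.8 - 0.6(941) = 390.2.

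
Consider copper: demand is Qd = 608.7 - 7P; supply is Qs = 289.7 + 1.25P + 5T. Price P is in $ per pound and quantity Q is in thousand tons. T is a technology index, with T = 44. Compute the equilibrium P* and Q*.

With T = 44, supply is Qs = 509.7 + 1.25P.
Set Qd = Qs: 608.7 - 7P = 509.7 + 1.25P, so 99 = 8.25P and P* = 12.
Substitute back: Q* = 608.7 - 7(12) = 524.7.

P* = 12, Q* = 524.7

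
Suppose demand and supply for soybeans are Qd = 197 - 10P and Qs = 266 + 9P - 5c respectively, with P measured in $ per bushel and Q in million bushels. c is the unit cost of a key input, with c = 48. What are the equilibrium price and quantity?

P* = 9, Q* = 107

With c = 48, supply is Qs = 26 + 9P.
Set Qd = Qs: 197 - 10P = 26 + 9P, so 171 = 19P and P* = 9.
Substitute back: Q* = 197 - 10(9) = 107.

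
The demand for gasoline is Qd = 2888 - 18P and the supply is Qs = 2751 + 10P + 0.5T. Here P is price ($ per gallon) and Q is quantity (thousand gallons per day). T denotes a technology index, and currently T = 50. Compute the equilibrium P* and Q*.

P* = 4, Q* = 2816

With T = 50, supply is Qs = 2776 + 10P.
Set Qd = Qs: 2888 - 18P = 2776 + 10P, so 112 = 28P and P* = 4.
Plugging P* into demand: Q* = 2888 - 18(4) = 2816.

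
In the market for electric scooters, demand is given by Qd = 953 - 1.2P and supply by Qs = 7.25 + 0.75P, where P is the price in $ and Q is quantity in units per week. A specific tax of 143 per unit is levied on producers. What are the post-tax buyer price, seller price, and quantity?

P_b = 540, P_s = 397, Q = 305

The tax drives a wedge P_b - P_s = 143. Substituting P_s = P_b - 143 into supply: Qs = -100 + 0.75P_b.
Set Qd = Qs: 953 - 1.2P_b = -100 + 0.75P_b, so 1053 = 1.95P_b and P_b = 540.
Then P_s = 540 - 143 = 397 and Q = 953 - 1.2(540) = 305.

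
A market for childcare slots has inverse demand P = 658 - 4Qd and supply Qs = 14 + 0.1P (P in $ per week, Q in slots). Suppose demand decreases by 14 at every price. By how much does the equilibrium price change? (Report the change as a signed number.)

ΔP = -40

In direct form, Qd = 164.5 - 0.25P.
At equilibrium Qd = Qs, so 164.5 - 0.25P = 14 + 0.1P; collecting terms, 150.5 = 0.35P and P* = 430.
From the demand curve, Q* = 164.5 - 0.25(430) = 57.
After the shift, demand is Qd = 150.5 - 0.25P.
Re-solving, 0.35P = 136.5 gives P = 390 and Q = 53.
ΔP = 390 - 430 = -40.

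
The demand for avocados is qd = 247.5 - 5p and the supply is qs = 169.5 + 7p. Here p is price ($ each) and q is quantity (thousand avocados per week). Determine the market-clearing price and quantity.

p* = 6.5, q* = 215

At equilibrium qd = qs, so 247.5 - 5p = 169.5 + 7p; collecting terms, 78 = 12p and p* = 6.5.
Substitute back: q* = 247.5 - 5(6.5) = 215.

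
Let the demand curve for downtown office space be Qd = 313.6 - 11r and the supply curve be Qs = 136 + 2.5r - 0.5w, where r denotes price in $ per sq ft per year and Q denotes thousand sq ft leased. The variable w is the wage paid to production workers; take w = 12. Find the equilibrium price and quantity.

With w = 12, supply is Qs = 130 + 2.5r.
Set Qd = Qs: 313.6 - 11r = 130 + 2.5r, so 183.6 = 13.5r and r* = 13.6.
Then Q* = 313.6 - 11(13.6) = 164.

r* = 13.6, Q* = 164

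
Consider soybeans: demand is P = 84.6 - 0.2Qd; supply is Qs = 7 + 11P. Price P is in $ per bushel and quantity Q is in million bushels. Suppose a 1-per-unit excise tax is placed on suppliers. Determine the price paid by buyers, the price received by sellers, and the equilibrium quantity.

P_b = 26.6875, P_s = 25.6875, Q = 289.5625

Solving each curve for Q: Qd = 423 - 5P.
The tax drives a wedge P_b - P_s = 1. Substituting P_s = P_b - 1 into supply: Qs = -4 + 11P_b.
Equate demand and the shifted supply: 423 - 5P_b = -4 + 11P_b, giving 16P_b = 427, so P_b = 26.6875.
Then P_s = 26.6875 - 1 = 25.6875 and Q = 423 - 5(26.6875) = 289.5625.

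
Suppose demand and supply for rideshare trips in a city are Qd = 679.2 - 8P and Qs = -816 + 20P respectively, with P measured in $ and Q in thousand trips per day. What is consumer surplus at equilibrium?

Equating demand and supply, 679.2 - 8P = -816 + 20P gives 28P = 1495.2, so P* = 53.4.
From the demand curve, Q* = 679.2 - 8(53.4) = 252.
Demand choke price (Qd = 0): P = 679.2/8 = 84.9. Consumer surplus = ½ × (84.9 - 53.4) × 252 = 3969.

Consumer surplus = 3969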